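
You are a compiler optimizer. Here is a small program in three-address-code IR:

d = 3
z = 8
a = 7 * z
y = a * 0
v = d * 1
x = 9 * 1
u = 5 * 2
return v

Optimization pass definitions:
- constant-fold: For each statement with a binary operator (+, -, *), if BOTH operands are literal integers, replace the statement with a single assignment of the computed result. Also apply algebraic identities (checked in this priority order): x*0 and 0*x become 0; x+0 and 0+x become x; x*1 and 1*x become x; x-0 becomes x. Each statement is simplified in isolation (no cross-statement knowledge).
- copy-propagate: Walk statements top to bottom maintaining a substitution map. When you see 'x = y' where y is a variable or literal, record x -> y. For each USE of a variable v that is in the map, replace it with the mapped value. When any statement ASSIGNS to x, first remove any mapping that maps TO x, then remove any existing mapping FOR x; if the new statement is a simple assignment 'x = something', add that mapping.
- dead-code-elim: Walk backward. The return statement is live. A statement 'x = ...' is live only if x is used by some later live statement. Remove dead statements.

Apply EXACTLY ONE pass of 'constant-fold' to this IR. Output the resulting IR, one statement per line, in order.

Answer: d = 3
z = 8
a = 7 * z
y = 0
v = d
x = 9
u = 10
return v

Derivation:
Applying constant-fold statement-by-statement:
  [1] d = 3  (unchanged)
  [2] z = 8  (unchanged)
  [3] a = 7 * z  (unchanged)
  [4] y = a * 0  -> y = 0
  [5] v = d * 1  -> v = d
  [6] x = 9 * 1  -> x = 9
  [7] u = 5 * 2  -> u = 10
  [8] return v  (unchanged)
Result (8 stmts):
  d = 3
  z = 8
  a = 7 * z
  y = 0
  v = d
  x = 9
  u = 10
  return v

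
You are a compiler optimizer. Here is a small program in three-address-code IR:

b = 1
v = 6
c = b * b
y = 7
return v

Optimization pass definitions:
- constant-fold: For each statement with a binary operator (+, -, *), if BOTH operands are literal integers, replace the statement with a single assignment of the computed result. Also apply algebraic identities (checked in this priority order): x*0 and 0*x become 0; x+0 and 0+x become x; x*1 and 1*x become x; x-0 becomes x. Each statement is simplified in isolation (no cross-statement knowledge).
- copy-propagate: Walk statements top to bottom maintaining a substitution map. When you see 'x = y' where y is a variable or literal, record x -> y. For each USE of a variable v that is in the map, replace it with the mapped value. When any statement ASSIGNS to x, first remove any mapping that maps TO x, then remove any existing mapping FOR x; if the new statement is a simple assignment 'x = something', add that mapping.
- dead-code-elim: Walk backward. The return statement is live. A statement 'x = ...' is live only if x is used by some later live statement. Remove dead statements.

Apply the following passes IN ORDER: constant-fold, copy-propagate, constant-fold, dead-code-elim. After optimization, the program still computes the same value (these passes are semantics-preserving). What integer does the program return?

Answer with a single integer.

Answer: 6

Derivation:
Initial IR:
  b = 1
  v = 6
  c = b * b
  y = 7
  return v
After constant-fold (5 stmts):
  b = 1
  v = 6
  c = b * b
  y = 7
  return v
After copy-propagate (5 stmts):
  b = 1
  v = 6
  c = 1 * 1
  y = 7
  return 6
After constant-fold (5 stmts):
  b = 1
  v = 6
  c = 1
  y = 7
  return 6
After dead-code-elim (1 stmts):
  return 6
Evaluate:
  b = 1  =>  b = 1
  v = 6  =>  v = 6
  c = b * b  =>  c = 1
  y = 7  =>  y = 7
  return v = 6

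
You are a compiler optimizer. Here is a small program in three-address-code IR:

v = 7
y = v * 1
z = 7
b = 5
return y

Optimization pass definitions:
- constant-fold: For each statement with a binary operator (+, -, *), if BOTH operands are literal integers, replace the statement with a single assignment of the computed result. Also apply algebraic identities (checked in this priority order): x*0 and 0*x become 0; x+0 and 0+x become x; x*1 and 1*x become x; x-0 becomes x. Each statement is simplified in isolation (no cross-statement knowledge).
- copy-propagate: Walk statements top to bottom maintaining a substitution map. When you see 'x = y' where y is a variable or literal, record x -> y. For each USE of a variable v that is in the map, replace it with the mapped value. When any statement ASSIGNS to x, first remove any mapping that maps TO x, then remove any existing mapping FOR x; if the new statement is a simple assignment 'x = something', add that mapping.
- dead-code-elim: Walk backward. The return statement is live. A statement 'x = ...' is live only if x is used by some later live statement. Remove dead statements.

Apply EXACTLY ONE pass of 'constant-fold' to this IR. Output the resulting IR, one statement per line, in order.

Applying constant-fold statement-by-statement:
  [1] v = 7  (unchanged)
  [2] y = v * 1  -> y = v
  [3] z = 7  (unchanged)
  [4] b = 5  (unchanged)
  [5] return y  (unchanged)
Result (5 stmts):
  v = 7
  y = v
  z = 7
  b = 5
  return y

Answer: v = 7
y = v
z = 7
b = 5
return y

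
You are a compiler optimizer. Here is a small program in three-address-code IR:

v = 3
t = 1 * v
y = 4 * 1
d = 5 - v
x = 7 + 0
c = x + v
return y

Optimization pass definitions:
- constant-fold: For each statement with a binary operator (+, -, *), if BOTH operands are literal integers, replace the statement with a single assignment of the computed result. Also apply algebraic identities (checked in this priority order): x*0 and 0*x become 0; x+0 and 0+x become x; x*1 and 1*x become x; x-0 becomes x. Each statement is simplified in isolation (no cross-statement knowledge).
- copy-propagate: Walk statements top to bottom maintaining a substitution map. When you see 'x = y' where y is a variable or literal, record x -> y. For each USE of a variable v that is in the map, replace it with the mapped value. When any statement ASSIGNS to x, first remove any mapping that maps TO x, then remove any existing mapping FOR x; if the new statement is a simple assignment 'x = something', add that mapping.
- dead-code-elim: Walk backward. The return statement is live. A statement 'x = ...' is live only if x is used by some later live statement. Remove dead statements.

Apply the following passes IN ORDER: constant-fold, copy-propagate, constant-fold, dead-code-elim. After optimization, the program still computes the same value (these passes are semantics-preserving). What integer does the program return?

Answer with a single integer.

Answer: 4

Derivation:
Initial IR:
  v = 3
  t = 1 * v
  y = 4 * 1
  d = 5 - v
  x = 7 + 0
  c = x + v
  return y
After constant-fold (7 stmts):
  v = 3
  t = v
  y = 4
  d = 5 - v
  x = 7
  c = x + v
  return y
After copy-propagate (7 stmts):
  v = 3
  t = 3
  y = 4
  d = 5 - 3
  x = 7
  c = 7 + 3
  return 4
After constant-fold (7 stmts):
  v = 3
  t = 3
  y = 4
  d = 2
  x = 7
  c = 10
  return 4
After dead-code-elim (1 stmts):
  return 4
Evaluate:
  v = 3  =>  v = 3
  t = 1 * v  =>  t = 3
  y = 4 * 1  =>  y = 4
  d = 5 - v  =>  d = 2
  x = 7 + 0  =>  x = 7
  c = x + v  =>  c = 10
  return y = 4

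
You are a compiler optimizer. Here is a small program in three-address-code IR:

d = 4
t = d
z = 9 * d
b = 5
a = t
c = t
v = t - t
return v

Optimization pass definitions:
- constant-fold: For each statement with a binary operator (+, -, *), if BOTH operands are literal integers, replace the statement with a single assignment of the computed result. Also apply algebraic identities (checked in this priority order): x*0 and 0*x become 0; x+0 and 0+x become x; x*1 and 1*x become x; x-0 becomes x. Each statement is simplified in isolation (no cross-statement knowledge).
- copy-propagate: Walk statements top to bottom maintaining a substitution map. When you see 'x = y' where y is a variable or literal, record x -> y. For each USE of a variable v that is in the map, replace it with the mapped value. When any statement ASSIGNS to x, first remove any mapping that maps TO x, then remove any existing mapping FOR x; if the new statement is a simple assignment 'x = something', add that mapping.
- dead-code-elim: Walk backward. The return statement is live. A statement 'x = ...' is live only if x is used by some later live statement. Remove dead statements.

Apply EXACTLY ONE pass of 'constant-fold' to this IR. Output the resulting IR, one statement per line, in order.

Applying constant-fold statement-by-statement:
  [1] d = 4  (unchanged)
  [2] t = d  (unchanged)
  [3] z = 9 * d  (unchanged)
  [4] b = 5  (unchanged)
  [5] a = t  (unchanged)
  [6] c = t  (unchanged)
  [7] v = t - t  (unchanged)
  [8] return v  (unchanged)
Result (8 stmts):
  d = 4
  t = d
  z = 9 * d
  b = 5
  a = t
  c = t
  v = t - t
  return v

Answer: d = 4
t = d
z = 9 * d
b = 5
a = t
c = t
v = t - t
return v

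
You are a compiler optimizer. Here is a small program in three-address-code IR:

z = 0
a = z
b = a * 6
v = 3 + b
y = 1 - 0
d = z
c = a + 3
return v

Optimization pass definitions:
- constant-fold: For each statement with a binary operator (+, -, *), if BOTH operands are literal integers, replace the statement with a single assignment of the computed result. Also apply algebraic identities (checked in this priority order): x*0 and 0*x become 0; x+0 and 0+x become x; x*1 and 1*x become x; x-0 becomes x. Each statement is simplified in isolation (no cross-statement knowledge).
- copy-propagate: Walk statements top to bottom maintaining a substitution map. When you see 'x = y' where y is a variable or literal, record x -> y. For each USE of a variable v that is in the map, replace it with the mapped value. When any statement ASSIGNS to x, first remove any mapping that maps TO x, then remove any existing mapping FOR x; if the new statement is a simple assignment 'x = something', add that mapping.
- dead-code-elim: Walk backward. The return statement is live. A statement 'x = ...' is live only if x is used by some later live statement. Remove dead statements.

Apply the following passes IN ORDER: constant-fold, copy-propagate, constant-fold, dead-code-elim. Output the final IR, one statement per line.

Initial IR:
  z = 0
  a = z
  b = a * 6
  v = 3 + b
  y = 1 - 0
  d = z
  c = a + 3
  return v
After constant-fold (8 stmts):
  z = 0
  a = z
  b = a * 6
  v = 3 + b
  y = 1
  d = z
  c = a + 3
  return v
After copy-propagate (8 stmts):
  z = 0
  a = 0
  b = 0 * 6
  v = 3 + b
  y = 1
  d = 0
  c = 0 + 3
  return v
After constant-fold (8 stmts):
  z = 0
  a = 0
  b = 0
  v = 3 + b
  y = 1
  d = 0
  c = 3
  return v
After dead-code-elim (3 stmts):
  b = 0
  v = 3 + b
  return v

Answer: b = 0
v = 3 + b
return v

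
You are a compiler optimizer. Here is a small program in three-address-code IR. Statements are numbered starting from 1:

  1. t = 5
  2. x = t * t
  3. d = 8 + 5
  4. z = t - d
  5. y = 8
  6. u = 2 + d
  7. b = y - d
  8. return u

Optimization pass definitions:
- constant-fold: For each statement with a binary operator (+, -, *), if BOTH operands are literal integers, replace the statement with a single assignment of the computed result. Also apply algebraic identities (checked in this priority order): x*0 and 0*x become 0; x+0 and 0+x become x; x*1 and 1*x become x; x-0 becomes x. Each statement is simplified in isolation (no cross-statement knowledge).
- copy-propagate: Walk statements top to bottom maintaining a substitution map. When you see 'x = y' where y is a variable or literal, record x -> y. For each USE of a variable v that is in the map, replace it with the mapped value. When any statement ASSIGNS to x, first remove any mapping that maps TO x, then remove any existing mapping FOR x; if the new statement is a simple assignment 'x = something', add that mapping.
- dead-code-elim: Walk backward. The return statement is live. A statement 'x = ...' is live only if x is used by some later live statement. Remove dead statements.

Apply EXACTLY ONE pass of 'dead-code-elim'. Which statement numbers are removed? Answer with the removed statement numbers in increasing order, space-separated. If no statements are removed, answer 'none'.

Answer: 1 2 4 5 7

Derivation:
Backward liveness scan:
Stmt 1 't = 5': DEAD (t not in live set [])
Stmt 2 'x = t * t': DEAD (x not in live set [])
Stmt 3 'd = 8 + 5': KEEP (d is live); live-in = []
Stmt 4 'z = t - d': DEAD (z not in live set ['d'])
Stmt 5 'y = 8': DEAD (y not in live set ['d'])
Stmt 6 'u = 2 + d': KEEP (u is live); live-in = ['d']
Stmt 7 'b = y - d': DEAD (b not in live set ['u'])
Stmt 8 'return u': KEEP (return); live-in = ['u']
Removed statement numbers: [1, 2, 4, 5, 7]
Surviving IR:
  d = 8 + 5
  u = 2 + d
  return u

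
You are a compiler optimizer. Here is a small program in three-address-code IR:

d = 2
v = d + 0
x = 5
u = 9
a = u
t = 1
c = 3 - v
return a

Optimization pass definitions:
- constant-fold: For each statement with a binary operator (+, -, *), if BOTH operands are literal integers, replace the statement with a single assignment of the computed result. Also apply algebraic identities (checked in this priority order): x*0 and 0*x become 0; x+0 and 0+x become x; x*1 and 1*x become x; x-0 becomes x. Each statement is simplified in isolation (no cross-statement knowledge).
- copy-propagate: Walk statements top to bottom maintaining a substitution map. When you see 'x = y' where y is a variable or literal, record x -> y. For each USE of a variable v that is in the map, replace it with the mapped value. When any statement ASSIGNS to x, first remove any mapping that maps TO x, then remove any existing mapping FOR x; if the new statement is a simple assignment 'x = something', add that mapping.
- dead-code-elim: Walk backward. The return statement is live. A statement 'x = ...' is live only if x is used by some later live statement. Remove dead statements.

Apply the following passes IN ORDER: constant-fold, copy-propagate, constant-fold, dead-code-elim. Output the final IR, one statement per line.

Answer: return 9

Derivation:
Initial IR:
  d = 2
  v = d + 0
  x = 5
  u = 9
  a = u
  t = 1
  c = 3 - v
  return a
After constant-fold (8 stmts):
  d = 2
  v = d
  x = 5
  u = 9
  a = u
  t = 1
  c = 3 - v
  return a
After copy-propagate (8 stmts):
  d = 2
  v = 2
  x = 5
  u = 9
  a = 9
  t = 1
  c = 3 - 2
  return 9
After constant-fold (8 stmts):
  d = 2
  v = 2
  x = 5
  u = 9
  a = 9
  t = 1
  c = 1
  return 9
After dead-code-elim (1 stmts):
  return 9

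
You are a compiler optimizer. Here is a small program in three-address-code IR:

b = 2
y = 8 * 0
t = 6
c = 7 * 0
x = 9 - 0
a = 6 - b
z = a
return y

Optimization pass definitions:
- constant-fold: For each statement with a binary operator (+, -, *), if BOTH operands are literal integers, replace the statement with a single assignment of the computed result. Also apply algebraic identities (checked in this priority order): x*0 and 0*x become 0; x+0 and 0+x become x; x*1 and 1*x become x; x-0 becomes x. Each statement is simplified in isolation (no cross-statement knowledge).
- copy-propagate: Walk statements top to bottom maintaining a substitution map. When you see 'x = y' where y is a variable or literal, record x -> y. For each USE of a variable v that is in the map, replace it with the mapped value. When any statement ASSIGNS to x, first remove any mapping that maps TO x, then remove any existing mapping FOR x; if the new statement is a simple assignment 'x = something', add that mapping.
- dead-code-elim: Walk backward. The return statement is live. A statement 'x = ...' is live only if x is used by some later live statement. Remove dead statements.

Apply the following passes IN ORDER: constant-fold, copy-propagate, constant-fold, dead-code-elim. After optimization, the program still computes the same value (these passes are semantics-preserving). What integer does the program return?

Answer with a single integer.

Initial IR:
  b = 2
  y = 8 * 0
  t = 6
  c = 7 * 0
  x = 9 - 0
  a = 6 - b
  z = a
  return y
After constant-fold (8 stmts):
  b = 2
  y = 0
  t = 6
  c = 0
  x = 9
  a = 6 - b
  z = a
  return y
After copy-propagate (8 stmts):
  b = 2
  y = 0
  t = 6
  c = 0
  x = 9
  a = 6 - 2
  z = a
  return 0
After constant-fold (8 stmts):
  b = 2
  y = 0
  t = 6
  c = 0
  x = 9
  a = 4
  z = a
  return 0
After dead-code-elim (1 stmts):
  return 0
Evaluate:
  b = 2  =>  b = 2
  y = 8 * 0  =>  y = 0
  t = 6  =>  t = 6
  c = 7 * 0  =>  c = 0
  x = 9 - 0  =>  x = 9
  a = 6 - b  =>  a = 4
  z = a  =>  z = 4
  return y = 0

Answer: 0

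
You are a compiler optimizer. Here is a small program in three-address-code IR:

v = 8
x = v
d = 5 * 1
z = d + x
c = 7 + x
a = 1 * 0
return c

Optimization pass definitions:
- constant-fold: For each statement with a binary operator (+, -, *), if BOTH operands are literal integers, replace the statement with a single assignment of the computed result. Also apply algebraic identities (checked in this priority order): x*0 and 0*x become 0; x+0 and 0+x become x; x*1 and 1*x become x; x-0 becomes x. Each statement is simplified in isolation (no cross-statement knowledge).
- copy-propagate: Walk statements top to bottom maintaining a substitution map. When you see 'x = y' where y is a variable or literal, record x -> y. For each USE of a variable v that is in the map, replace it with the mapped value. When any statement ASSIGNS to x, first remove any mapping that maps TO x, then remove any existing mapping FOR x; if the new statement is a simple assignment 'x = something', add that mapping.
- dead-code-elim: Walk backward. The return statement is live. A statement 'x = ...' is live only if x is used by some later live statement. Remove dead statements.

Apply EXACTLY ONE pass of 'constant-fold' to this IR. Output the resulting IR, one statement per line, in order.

Answer: v = 8
x = v
d = 5
z = d + x
c = 7 + x
a = 0
return c

Derivation:
Applying constant-fold statement-by-statement:
  [1] v = 8  (unchanged)
  [2] x = v  (unchanged)
  [3] d = 5 * 1  -> d = 5
  [4] z = d + x  (unchanged)
  [5] c = 7 + x  (unchanged)
  [6] a = 1 * 0  -> a = 0
  [7] return c  (unchanged)
Result (7 stmts):
  v = 8
  x = v
  d = 5
  z = d + x
  c = 7 + x
  a = 0
  return c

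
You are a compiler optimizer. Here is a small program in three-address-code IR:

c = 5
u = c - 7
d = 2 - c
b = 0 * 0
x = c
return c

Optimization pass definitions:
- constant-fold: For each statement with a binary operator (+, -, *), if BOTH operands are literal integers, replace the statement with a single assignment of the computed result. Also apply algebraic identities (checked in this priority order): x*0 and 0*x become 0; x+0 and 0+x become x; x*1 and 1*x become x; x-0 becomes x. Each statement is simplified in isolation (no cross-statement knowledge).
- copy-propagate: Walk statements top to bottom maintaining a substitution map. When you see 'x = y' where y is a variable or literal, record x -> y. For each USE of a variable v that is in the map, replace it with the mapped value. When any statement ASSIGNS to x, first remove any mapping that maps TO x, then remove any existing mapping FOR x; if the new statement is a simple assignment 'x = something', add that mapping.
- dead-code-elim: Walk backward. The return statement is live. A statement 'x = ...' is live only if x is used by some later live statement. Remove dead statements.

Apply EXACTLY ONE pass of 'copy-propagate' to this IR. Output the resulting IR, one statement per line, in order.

Answer: c = 5
u = 5 - 7
d = 2 - 5
b = 0 * 0
x = 5
return 5

Derivation:
Applying copy-propagate statement-by-statement:
  [1] c = 5  (unchanged)
  [2] u = c - 7  -> u = 5 - 7
  [3] d = 2 - c  -> d = 2 - 5
  [4] b = 0 * 0  (unchanged)
  [5] x = c  -> x = 5
  [6] return c  -> return 5
Result (6 stmts):
  c = 5
  u = 5 - 7
  d = 2 - 5
  b = 0 * 0
  x = 5
  return 5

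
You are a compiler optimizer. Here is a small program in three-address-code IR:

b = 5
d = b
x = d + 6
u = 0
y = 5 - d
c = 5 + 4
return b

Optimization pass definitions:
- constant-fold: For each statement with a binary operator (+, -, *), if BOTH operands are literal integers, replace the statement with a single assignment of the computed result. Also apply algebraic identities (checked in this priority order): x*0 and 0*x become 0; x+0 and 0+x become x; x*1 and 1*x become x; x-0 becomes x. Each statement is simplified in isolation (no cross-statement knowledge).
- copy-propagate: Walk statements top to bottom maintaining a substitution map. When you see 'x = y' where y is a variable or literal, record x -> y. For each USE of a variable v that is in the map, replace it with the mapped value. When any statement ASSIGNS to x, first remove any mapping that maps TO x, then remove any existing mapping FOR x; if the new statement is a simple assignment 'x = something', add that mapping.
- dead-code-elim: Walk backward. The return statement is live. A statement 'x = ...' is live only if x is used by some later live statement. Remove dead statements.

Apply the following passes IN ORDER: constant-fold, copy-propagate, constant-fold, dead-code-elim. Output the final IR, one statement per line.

Answer: return 5

Derivation:
Initial IR:
  b = 5
  d = b
  x = d + 6
  u = 0
  y = 5 - d
  c = 5 + 4
  return b
After constant-fold (7 stmts):
  b = 5
  d = b
  x = d + 6
  u = 0
  y = 5 - d
  c = 9
  return b
After copy-propagate (7 stmts):
  b = 5
  d = 5
  x = 5 + 6
  u = 0
  y = 5 - 5
  c = 9
  return 5
After constant-fold (7 stmts):
  b = 5
  d = 5
  x = 11
  u = 0
  y = 0
  c = 9
  return 5
After dead-code-elim (1 stmts):
  return 5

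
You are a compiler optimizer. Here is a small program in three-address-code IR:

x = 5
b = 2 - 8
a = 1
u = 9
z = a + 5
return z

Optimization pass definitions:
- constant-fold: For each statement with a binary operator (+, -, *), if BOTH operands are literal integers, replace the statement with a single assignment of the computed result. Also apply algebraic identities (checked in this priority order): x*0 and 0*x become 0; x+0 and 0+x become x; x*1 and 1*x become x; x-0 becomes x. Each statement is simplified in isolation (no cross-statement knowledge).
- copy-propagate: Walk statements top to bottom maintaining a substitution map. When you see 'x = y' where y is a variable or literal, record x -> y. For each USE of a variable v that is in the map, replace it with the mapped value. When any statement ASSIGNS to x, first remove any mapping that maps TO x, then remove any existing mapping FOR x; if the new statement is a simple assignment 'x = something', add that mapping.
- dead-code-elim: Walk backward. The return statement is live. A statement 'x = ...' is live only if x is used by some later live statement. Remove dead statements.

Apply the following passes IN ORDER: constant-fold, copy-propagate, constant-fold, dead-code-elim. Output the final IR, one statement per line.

Initial IR:
  x = 5
  b = 2 - 8
  a = 1
  u = 9
  z = a + 5
  return z
After constant-fold (6 stmts):
  x = 5
  b = -6
  a = 1
  u = 9
  z = a + 5
  return z
After copy-propagate (6 stmts):
  x = 5
  b = -6
  a = 1
  u = 9
  z = 1 + 5
  return z
After constant-fold (6 stmts):
  x = 5
  b = -6
  a = 1
  u = 9
  z = 6
  return z
After dead-code-elim (2 stmts):
  z = 6
  return z

Answer: z = 6
return z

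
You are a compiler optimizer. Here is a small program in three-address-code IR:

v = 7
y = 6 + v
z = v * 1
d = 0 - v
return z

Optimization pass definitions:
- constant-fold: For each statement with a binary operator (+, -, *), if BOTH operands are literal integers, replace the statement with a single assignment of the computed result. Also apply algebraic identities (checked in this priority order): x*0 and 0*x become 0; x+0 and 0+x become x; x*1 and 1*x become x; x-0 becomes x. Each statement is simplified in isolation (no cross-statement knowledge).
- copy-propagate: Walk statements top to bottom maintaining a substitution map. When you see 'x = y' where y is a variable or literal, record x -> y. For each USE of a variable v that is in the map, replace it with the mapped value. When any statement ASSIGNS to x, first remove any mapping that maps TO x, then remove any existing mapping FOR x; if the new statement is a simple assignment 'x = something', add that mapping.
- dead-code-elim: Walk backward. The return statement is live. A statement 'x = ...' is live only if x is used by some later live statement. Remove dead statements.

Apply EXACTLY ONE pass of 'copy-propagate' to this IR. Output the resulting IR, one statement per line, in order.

Applying copy-propagate statement-by-statement:
  [1] v = 7  (unchanged)
  [2] y = 6 + v  -> y = 6 + 7
  [3] z = v * 1  -> z = 7 * 1
  [4] d = 0 - v  -> d = 0 - 7
  [5] return z  (unchanged)
Result (5 stmts):
  v = 7
  y = 6 + 7
  z = 7 * 1
  d = 0 - 7
  return z

Answer: v = 7
y = 6 + 7
z = 7 * 1
d = 0 - 7
return z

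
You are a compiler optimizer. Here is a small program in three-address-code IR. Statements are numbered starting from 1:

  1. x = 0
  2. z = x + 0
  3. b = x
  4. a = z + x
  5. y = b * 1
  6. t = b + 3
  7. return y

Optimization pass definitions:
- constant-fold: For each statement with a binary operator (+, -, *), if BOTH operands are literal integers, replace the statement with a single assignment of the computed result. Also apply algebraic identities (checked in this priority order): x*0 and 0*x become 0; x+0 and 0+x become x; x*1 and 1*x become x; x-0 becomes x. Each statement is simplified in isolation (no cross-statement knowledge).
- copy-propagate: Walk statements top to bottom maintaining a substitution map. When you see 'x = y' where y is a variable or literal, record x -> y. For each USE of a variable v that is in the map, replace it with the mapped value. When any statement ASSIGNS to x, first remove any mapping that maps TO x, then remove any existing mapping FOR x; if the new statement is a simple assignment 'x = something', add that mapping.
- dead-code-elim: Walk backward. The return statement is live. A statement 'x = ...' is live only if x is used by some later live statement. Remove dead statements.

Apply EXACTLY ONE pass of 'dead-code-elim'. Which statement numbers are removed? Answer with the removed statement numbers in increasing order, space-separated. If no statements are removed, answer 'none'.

Backward liveness scan:
Stmt 1 'x = 0': KEEP (x is live); live-in = []
Stmt 2 'z = x + 0': DEAD (z not in live set ['x'])
Stmt 3 'b = x': KEEP (b is live); live-in = ['x']
Stmt 4 'a = z + x': DEAD (a not in live set ['b'])
Stmt 5 'y = b * 1': KEEP (y is live); live-in = ['b']
Stmt 6 't = b + 3': DEAD (t not in live set ['y'])
Stmt 7 'return y': KEEP (return); live-in = ['y']
Removed statement numbers: [2, 4, 6]
Surviving IR:
  x = 0
  b = x
  y = b * 1
  return y

Answer: 2 4 6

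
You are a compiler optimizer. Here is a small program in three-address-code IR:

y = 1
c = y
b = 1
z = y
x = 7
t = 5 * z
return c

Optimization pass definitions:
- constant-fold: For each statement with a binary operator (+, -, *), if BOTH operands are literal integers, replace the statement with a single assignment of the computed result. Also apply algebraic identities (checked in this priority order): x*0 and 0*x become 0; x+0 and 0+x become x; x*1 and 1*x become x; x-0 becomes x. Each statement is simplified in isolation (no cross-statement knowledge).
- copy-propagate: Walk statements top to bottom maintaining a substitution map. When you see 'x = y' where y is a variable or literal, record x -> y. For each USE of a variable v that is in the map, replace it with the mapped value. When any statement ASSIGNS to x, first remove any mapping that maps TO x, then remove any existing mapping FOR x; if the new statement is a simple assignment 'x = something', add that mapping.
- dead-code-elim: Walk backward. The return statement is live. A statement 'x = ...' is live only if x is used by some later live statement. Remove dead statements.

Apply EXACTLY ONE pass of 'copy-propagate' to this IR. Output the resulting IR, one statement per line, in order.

Answer: y = 1
c = 1
b = 1
z = 1
x = 7
t = 5 * 1
return 1

Derivation:
Applying copy-propagate statement-by-statement:
  [1] y = 1  (unchanged)
  [2] c = y  -> c = 1
  [3] b = 1  (unchanged)
  [4] z = y  -> z = 1
  [5] x = 7  (unchanged)
  [6] t = 5 * z  -> t = 5 * 1
  [7] return c  -> return 1
Result (7 stmts):
  y = 1
  c = 1
  b = 1
  z = 1
  x = 7
  t = 5 * 1
  return 1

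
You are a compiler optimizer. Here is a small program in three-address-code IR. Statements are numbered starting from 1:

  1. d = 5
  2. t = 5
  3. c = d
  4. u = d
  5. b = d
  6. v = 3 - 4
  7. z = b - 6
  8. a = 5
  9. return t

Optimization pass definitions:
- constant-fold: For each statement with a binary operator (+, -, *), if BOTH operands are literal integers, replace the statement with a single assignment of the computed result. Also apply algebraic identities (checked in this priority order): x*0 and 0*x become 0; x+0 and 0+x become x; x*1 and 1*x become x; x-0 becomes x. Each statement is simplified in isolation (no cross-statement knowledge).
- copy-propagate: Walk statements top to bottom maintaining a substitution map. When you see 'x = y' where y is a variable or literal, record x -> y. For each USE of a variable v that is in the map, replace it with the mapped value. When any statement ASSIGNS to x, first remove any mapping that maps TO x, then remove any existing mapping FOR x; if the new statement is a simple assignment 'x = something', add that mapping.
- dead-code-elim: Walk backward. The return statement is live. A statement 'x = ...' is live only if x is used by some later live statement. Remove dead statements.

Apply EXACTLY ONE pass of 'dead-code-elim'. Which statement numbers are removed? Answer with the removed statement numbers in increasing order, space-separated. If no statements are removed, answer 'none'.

Backward liveness scan:
Stmt 1 'd = 5': DEAD (d not in live set [])
Stmt 2 't = 5': KEEP (t is live); live-in = []
Stmt 3 'c = d': DEAD (c not in live set ['t'])
Stmt 4 'u = d': DEAD (u not in live set ['t'])
Stmt 5 'b = d': DEAD (b not in live set ['t'])
Stmt 6 'v = 3 - 4': DEAD (v not in live set ['t'])
Stmt 7 'z = b - 6': DEAD (z not in live set ['t'])
Stmt 8 'a = 5': DEAD (a not in live set ['t'])
Stmt 9 'return t': KEEP (return); live-in = ['t']
Removed statement numbers: [1, 3, 4, 5, 6, 7, 8]
Surviving IR:
  t = 5
  return t

Answer: 1 3 4 5 6 7 8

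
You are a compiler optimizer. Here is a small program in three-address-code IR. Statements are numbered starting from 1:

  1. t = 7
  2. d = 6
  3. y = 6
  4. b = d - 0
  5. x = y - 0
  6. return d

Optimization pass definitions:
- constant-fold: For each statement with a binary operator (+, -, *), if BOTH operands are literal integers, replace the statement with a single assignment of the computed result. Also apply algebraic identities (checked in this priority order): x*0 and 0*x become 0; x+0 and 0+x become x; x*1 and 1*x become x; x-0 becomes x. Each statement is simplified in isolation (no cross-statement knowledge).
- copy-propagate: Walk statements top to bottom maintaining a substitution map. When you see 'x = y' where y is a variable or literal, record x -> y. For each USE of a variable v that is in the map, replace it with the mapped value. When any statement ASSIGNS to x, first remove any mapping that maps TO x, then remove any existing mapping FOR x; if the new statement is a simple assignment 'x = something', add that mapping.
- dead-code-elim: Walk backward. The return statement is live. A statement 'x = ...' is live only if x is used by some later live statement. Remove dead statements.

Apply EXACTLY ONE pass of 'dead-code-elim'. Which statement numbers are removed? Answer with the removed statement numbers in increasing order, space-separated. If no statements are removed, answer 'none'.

Answer: 1 3 4 5

Derivation:
Backward liveness scan:
Stmt 1 't = 7': DEAD (t not in live set [])
Stmt 2 'd = 6': KEEP (d is live); live-in = []
Stmt 3 'y = 6': DEAD (y not in live set ['d'])
Stmt 4 'b = d - 0': DEAD (b not in live set ['d'])
Stmt 5 'x = y - 0': DEAD (x not in live set ['d'])
Stmt 6 'return d': KEEP (return); live-in = ['d']
Removed statement numbers: [1, 3, 4, 5]
Surviving IR:
  d = 6
  return d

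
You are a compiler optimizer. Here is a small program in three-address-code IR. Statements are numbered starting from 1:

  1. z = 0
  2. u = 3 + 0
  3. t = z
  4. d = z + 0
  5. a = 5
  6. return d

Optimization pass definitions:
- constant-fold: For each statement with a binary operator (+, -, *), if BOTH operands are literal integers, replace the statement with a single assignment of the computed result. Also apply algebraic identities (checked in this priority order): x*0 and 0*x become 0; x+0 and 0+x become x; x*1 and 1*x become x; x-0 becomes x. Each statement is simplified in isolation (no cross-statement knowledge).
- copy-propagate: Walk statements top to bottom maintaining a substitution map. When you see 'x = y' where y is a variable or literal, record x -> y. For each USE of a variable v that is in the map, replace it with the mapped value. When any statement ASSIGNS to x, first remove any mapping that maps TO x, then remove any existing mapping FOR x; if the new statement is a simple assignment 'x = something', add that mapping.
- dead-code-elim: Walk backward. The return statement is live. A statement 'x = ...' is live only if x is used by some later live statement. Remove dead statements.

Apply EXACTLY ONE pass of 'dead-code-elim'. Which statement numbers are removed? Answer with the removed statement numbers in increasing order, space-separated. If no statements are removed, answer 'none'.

Answer: 2 3 5

Derivation:
Backward liveness scan:
Stmt 1 'z = 0': KEEP (z is live); live-in = []
Stmt 2 'u = 3 + 0': DEAD (u not in live set ['z'])
Stmt 3 't = z': DEAD (t not in live set ['z'])
Stmt 4 'd = z + 0': KEEP (d is live); live-in = ['z']
Stmt 5 'a = 5': DEAD (a not in live set ['d'])
Stmt 6 'return d': KEEP (return); live-in = ['d']
Removed statement numbers: [2, 3, 5]
Surviving IR:
  z = 0
  d = z + 0
  return d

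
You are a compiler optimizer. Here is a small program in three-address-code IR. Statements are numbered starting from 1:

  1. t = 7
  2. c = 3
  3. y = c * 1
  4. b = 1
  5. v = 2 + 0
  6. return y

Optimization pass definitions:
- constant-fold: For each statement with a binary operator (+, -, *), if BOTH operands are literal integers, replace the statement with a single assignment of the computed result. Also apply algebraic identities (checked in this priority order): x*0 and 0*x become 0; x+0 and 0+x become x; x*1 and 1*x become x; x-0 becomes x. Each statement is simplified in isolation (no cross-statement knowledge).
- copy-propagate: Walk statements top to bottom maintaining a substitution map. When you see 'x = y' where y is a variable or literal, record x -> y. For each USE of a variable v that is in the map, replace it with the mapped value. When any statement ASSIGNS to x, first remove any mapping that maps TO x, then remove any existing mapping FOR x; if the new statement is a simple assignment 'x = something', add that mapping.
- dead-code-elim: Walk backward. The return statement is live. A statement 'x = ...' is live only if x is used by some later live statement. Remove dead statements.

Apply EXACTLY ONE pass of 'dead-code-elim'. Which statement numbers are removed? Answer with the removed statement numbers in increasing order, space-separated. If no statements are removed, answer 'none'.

Answer: 1 4 5

Derivation:
Backward liveness scan:
Stmt 1 't = 7': DEAD (t not in live set [])
Stmt 2 'c = 3': KEEP (c is live); live-in = []
Stmt 3 'y = c * 1': KEEP (y is live); live-in = ['c']
Stmt 4 'b = 1': DEAD (b not in live set ['y'])
Stmt 5 'v = 2 + 0': DEAD (v not in live set ['y'])
Stmt 6 'return y': KEEP (return); live-in = ['y']
Removed statement numbers: [1, 4, 5]
Surviving IR:
  c = 3
  y = c * 1
  return y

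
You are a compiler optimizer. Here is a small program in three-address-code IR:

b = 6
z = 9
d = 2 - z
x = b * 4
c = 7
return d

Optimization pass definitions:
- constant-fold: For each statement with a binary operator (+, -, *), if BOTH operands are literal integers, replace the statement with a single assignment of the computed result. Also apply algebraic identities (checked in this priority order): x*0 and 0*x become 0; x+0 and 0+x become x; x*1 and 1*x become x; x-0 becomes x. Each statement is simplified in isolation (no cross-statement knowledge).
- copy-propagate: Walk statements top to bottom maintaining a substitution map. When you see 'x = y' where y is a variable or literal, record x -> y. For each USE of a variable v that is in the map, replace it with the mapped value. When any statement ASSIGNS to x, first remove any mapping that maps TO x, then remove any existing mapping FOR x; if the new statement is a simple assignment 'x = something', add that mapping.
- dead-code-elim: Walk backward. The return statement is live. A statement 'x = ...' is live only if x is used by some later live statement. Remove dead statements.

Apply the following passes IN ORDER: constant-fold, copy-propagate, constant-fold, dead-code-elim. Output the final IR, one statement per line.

Answer: d = -7
return d

Derivation:
Initial IR:
  b = 6
  z = 9
  d = 2 - z
  x = b * 4
  c = 7
  return d
After constant-fold (6 stmts):
  b = 6
  z = 9
  d = 2 - z
  x = b * 4
  c = 7
  return d
After copy-propagate (6 stmts):
  b = 6
  z = 9
  d = 2 - 9
  x = 6 * 4
  c = 7
  return d
After constant-fold (6 stmts):
  b = 6
  z = 9
  d = -7
  x = 24
  c = 7
  return d
After dead-code-elim (2 stmts):
  d = -7
  return d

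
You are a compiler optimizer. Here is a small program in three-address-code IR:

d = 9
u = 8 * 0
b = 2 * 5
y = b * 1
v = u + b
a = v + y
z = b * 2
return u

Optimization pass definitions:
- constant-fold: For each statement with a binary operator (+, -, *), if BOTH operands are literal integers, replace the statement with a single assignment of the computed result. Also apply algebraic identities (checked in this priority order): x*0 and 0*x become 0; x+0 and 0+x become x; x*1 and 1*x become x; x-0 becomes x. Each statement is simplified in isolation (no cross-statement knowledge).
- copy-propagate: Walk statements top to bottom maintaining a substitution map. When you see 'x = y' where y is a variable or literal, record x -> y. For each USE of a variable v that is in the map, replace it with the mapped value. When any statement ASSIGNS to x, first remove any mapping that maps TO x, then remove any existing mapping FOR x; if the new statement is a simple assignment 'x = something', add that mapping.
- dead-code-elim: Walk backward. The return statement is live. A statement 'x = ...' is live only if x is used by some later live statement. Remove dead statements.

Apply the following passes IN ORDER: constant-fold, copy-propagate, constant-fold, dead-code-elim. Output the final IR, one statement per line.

Answer: return 0

Derivation:
Initial IR:
  d = 9
  u = 8 * 0
  b = 2 * 5
  y = b * 1
  v = u + b
  a = v + y
  z = b * 2
  return u
After constant-fold (8 stmts):
  d = 9
  u = 0
  b = 10
  y = b
  v = u + b
  a = v + y
  z = b * 2
  return u
After copy-propagate (8 stmts):
  d = 9
  u = 0
  b = 10
  y = 10
  v = 0 + 10
  a = v + 10
  z = 10 * 2
  return 0
After constant-fold (8 stmts):
  d = 9
  u = 0
  b = 10
  y = 10
  v = 10
  a = v + 10
  z = 20
  return 0
After dead-code-elim (1 stmts):
  return 0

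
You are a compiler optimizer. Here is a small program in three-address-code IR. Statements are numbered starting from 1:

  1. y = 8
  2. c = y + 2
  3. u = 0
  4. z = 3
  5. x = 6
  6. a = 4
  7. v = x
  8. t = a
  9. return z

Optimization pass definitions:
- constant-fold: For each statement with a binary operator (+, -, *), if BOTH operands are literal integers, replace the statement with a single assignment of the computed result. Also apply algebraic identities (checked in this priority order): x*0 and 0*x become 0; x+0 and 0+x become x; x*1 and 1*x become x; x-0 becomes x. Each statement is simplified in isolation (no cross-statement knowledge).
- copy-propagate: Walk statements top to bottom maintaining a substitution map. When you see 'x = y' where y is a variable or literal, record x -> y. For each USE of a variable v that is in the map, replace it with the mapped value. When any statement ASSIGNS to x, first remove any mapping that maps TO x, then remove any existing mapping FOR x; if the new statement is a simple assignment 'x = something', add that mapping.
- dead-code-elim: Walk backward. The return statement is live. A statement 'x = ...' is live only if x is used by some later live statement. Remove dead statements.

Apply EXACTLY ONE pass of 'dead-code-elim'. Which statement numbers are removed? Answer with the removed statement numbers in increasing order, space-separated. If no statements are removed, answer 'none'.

Backward liveness scan:
Stmt 1 'y = 8': DEAD (y not in live set [])
Stmt 2 'c = y + 2': DEAD (c not in live set [])
Stmt 3 'u = 0': DEAD (u not in live set [])
Stmt 4 'z = 3': KEEP (z is live); live-in = []
Stmt 5 'x = 6': DEAD (x not in live set ['z'])
Stmt 6 'a = 4': DEAD (a not in live set ['z'])
Stmt 7 'v = x': DEAD (v not in live set ['z'])
Stmt 8 't = a': DEAD (t not in live set ['z'])
Stmt 9 'return z': KEEP (return); live-in = ['z']
Removed statement numbers: [1, 2, 3, 5, 6, 7, 8]
Surviving IR:
  z = 3
  return z

Answer: 1 2 3 5 6 7 8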